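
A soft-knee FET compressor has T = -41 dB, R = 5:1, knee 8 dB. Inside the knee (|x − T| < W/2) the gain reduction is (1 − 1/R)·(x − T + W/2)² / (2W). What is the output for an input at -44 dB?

-44.05 dB

x − T + W/2 = -44 − (-41) + 4 = 1.
GR = (1 − 1/5) × 1² / 16 = 0.8 × 1 / 16 = 0.05 dB.
Output = -44 − 0.05 = -44.05 dB.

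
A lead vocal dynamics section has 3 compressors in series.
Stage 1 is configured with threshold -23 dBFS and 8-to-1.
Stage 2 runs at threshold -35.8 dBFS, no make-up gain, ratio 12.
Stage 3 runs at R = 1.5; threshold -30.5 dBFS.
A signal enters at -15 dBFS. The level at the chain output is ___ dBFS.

Stage 1: -15 dBFS is 8 dB over -23 dBFS; at 8:1 that becomes 1 dB over, giving -22 dBFS.
Stage 2: overshoot 13.8 dB → 13.8/12 = 1.15 dB → -34.65 dBFS.
Stage 3: -34.65 dBFS is at or below the -30.5 dBFS threshold — no compression; output -34.65 dBFS.

-34.65 dBFS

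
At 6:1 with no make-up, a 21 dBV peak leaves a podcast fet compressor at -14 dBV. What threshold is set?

Input is 42 dB above T (since output overshoot × R = input overshoot: (-14 − T)·6 = 21 − T gives T = -21 dBV).
Check: -21 + (21 − (-21))/6 = -21 + 7 = -14 dBV. ✓

-21 dBV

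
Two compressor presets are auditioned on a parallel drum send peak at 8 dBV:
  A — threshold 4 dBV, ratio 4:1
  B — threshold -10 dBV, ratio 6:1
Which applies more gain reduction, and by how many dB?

A: GR = 4 − 4/4 = 3 dB.
B: GR = 18 − 18/6 = 15 dB.
B reduces 12 dB more.

B, by 12 dB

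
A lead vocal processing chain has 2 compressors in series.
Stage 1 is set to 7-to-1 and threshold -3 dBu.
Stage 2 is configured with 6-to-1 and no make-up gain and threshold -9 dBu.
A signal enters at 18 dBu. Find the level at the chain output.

Stage 1: 21 dB above -3 dBu, reduced 7:1 to 3 dB above → 0 dBu.
Stage 2: 9 dB above -9 dBu, reduced 6:1 to 1.5 dB above → -7.5 dBu.

-7.5 dBu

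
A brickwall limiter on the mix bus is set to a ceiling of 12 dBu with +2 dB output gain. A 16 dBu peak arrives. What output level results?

14 dBu

At ∞:1, everything above 12 dBu is held at the ceiling.
Output gain then adds 2 dB: 12 + 2 = 14 dBu.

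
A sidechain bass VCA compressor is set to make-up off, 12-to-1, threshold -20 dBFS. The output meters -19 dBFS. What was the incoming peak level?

-8 dBFS

That's 1 dB above the -20 dBFS threshold.
Before 12:1 compression the overshoot was 1 × 12 = 12 dB, so input = -20 + 12 = -8 dBFS.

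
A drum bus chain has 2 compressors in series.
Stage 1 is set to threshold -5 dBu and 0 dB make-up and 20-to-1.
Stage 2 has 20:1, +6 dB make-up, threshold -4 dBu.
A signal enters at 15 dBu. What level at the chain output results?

2 dBu

Stage 1: overshoot 20 dB → 20/20 = 1 dB → -4 dBu.
Stage 2: below threshold (-4 ≤ -4); passes unchanged; make-up brings it to 2 dBu.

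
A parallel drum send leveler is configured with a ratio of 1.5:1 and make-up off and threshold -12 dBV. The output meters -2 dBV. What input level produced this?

3 dBV

That's 10 dB above the -12 dBV threshold.
Before 1.5:1 compression the overshoot was 10 × 1.5 = 15 dB, so input = -12 + 15 = 3 dBV.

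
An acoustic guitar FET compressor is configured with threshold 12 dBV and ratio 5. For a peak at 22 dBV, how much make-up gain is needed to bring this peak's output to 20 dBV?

6 dB

Without make-up, output = threshold + overshoot/5 = 12 + 2 = 14 dBV.
Gap to target: 6 dB.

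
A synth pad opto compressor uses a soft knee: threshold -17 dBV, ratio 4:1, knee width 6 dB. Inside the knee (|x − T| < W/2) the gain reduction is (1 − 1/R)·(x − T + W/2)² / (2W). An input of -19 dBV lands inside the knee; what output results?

-19.0625 dBV

x − T + W/2 = -19 − (-17) + 3 = 1.
GR = (1 − 1/4) × 1² / 12 = 0.75 × 1 / 12 = 0.0625 dB.
Output = -19 − 0.0625 = -19.0625 dBV.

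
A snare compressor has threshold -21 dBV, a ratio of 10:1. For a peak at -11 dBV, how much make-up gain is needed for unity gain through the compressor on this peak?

9 dB

Without make-up, output = threshold + overshoot/10 = -21 + 1 = -20 dBV.
Gap to target: 9 dB.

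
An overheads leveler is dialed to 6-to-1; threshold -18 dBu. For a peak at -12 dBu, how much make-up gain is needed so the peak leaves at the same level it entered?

The peak compresses to -18 + 6/6 = -17 dBu.
To reach -12 dBu requires -12 − (-17) = 5 dB of make-up.

5 dB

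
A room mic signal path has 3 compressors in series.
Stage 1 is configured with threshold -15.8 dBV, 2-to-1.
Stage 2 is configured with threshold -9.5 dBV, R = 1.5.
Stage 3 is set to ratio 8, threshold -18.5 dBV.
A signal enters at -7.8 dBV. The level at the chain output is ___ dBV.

Stage 1: overshoot 8 dB → 8/2 = 4 dB → -11.8 dBV.
Stage 2: -11.8 dBV is at or below the -9.5 dBV threshold — no compression; output -11.8 dBV.
Stage 3: overshoot 6.7 dB → 6.7/8 = 0.8375 dB → -17.6625 dBV.

-17.6625 dBV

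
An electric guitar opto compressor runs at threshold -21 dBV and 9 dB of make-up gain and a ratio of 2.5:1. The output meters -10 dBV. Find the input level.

Remove make-up: -10 − 9 = -19 dBV.
The compressed level sits -19 − (-21) = 2 dB over threshold.
Before 2.5:1 compression the overshoot was 2 × 2.5 = 5 dB, so input = -21 + 5 = -16 dBV.

-16 dBV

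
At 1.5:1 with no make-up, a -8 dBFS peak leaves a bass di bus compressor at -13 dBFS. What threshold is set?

Let T be the threshold. Output overshoot = (input overshoot)/R, so -13 − T = (-8 − T)/1.5.
1.5·(-13 − T) = -8 − T → 0.5·T = -19.5 − (-8) = -11.5.
T = -11.5/0.5 = -23 dBFS.

-23 dBFS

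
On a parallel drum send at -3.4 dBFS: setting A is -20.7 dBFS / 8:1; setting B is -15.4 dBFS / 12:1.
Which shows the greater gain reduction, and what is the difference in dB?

A, by 4.1375 dB

A: GR = 17.3 − 17.3/8 = 15.1375 dB.
B: GR = 12 − 12/12 = 11 dB.
A reduces 4.1375 dB more.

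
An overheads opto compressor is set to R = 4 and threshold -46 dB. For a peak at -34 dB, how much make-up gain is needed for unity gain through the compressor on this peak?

9 dB

Overshoot 12 dB → 12/4 = 3 dB after compression, so the compressed level is -46 + 3 = -43 dB.
Make-up = target − compressed = -34 − (-43) = 9 dB.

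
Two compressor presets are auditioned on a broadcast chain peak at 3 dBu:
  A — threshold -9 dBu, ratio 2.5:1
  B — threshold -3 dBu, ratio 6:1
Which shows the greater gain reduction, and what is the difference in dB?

A: 12 dB over, compressed to 4.8 dB over, so 7.2 dB of GR.
B: 6 dB over, compressed to 1 dB over, so 5 dB of GR.
A reduces 2.2 dB more.

A, by 2.2 dB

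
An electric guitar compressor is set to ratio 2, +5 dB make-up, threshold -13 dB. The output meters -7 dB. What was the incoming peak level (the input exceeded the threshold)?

Stripping the +5 dB make-up gives -12 dB at the gain stage.
Post-compression overshoot = -12 − (-13) = 1 dB.
Before 2:1 compression the overshoot was 1 × 2 = 2 dB, so input = -13 + 2 = -11 dB.

-11 dB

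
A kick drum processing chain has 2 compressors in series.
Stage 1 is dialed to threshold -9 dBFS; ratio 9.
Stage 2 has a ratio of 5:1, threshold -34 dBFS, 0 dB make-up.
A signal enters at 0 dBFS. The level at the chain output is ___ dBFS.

Stage 1: 0 dBFS is 9 dB over -9 dBFS; at 9:1 that becomes 1 dB over, giving -8 dBFS.
Stage 2: overshoot 26 dB → 26/5 = 5.2 dB → -28.8 dBFS.

-28.8 dBFS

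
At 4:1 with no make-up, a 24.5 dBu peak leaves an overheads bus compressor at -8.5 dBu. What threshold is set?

Gain reduction = 24.5 − (-8.5) = 33 dB; output overshoot = GR / (R − 1) = 33 / 3 = 11 dB.
Threshold = output − output overshoot = -8.5 − 11 = -19.5 dBu.

-19.5 dBu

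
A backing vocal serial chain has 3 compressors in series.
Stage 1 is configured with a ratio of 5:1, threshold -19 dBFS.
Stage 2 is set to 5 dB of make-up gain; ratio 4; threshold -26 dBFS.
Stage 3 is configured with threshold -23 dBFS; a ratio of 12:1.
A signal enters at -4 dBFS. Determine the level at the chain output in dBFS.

Stage 1: -4 dBFS is 15 dB over -19 dBFS; at 5:1 that becomes 3 dB over, giving -16 dBFS.
Stage 2: overshoot 10 dB → 10/4 = 2.5 dB → -23.5 dBFS; +5 dB make-up → -18.5 dBFS.
Stage 3: overshoot 4.5 dB → 4.5/12 = 0.375 dB → -22.625 dBFS.

-22.625 dBFS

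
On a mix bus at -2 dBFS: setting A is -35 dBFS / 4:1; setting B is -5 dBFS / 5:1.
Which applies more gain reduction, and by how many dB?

A, by 22.35 dB

A: overshoot 33 dB → output overshoot 8.25 dB → GR 24.75 dB.
B: overshoot 3 dB → output overshoot 0.6 dB → GR 2.4 dB.
Difference: 22.35 dB in favour of A.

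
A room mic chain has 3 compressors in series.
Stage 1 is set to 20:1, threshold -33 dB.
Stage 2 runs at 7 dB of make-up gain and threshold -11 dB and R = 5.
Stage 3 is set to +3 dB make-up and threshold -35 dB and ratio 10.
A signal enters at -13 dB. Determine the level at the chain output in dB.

Stage 1: overshoot 20 dB → 20/20 = 1 dB → -32 dB.
Stage 2: -32 dB ≤ -11 dB, so stage 2 doesn't engage; make-up brings it to -25 dB.
Stage 3: 10 dB above -35 dB, reduced 10:1 to 1 dB above → -34 dB; +3 dB make-up → -31 dB.

-31 dB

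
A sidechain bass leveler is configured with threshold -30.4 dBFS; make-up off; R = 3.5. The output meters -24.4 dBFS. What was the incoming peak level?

-9.4 dBFS

That's 6 dB above the -30.4 dBFS threshold.
Undo the ratio: input overshoot = 6 × 3.5 = 21 dB, giving input = -9.4 dBFS.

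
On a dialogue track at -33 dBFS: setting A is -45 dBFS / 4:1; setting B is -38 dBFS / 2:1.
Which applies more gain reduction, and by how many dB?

A: GR = 12 − 12/4 = 9 dB.
B: GR = 5 − 5/2 = 2.5 dB.
A reduces 6.5 dB more.

A, by 6.5 dB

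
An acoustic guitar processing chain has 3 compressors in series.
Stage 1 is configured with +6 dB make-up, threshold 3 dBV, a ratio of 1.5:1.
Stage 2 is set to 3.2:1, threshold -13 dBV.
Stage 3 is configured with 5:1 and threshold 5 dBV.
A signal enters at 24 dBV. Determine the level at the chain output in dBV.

-1.75 dBV

Stage 1: overshoot 21 dB → 21/1.5 = 14 dB → 17 dBV; +6 dB make-up → 23 dBV.
Stage 2: 23 dBV is 36 dB over -13 dBV; at 3.2:1 that becomes 11.25 dB over, giving -1.75 dBV.
Stage 3: -1.75 dBV ≤ 5 dBV, so stage 3 doesn't engage; output -1.75 dBV.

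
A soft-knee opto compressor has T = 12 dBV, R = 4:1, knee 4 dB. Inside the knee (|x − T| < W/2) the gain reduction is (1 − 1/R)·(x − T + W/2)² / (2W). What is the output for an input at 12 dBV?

x − T + W/2 = 12 − 12 + 2 = 2.
GR = (1 − 1/4) × 2² / 8 = 0.75 × 4 / 8 = 0.375 dB.
Output = 12 − 0.375 = 11.625 dBV.

11.625 dBV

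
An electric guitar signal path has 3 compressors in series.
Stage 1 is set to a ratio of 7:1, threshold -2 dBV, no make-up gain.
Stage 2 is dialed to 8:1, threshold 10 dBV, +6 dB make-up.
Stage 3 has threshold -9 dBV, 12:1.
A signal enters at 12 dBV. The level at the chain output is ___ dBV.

Stage 1: 12 dBV is 14 dB over -2 dBV; at 7:1 that becomes 2 dB over, giving 0 dBV.
Stage 2: below threshold (0 ≤ 10); passes unchanged; make-up brings it to 6 dBV.
Stage 3: 6 dBV is 15 dB over -9 dBV; at 12:1 that becomes 1.25 dB over, giving -7.75 dBV.

-7.75 dBV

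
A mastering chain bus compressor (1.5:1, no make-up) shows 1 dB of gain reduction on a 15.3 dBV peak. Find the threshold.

12.3 dBV

Input is 3 dB above T (since output overshoot × R = input overshoot: (14.3 − T)·1.5 = 15.3 − T gives T = 12.3 dBV).
Check: 12.3 + (15.3 − 12.3)/1.5 = 12.3 + 2 = 14.3 dBV. ✓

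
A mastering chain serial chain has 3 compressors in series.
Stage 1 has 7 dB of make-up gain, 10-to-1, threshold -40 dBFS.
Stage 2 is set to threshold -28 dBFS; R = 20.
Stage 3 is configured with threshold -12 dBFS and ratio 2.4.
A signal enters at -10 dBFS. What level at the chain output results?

Stage 1: 30 dB above -40 dBFS, reduced 10:1 to 3 dB above → -37 dBFS; +7 dB make-up → -30 dBFS.
Stage 2: below threshold (-30 ≤ -28); passes unchanged; output -30 dBFS.
Stage 3: below threshold (-30 ≤ -12); passes unchanged; output -30 dBFS.

-30 dBFS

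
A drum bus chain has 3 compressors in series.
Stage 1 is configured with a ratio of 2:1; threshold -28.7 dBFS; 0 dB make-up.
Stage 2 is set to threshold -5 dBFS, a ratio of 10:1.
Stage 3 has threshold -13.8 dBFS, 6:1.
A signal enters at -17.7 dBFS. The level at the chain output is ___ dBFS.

-23.2 dBFS

Stage 1: overshoot 11 dB → 11/2 = 5.5 dB → -23.2 dBFS.
Stage 2: -23.2 dBFS ≤ -5 dBFS, so stage 2 doesn't engage; output -23.2 dBFS.
Stage 3: -23.2 dBFS ≤ -13.8 dBFS, so stage 3 doesn't engage; output -23.2 dBFS.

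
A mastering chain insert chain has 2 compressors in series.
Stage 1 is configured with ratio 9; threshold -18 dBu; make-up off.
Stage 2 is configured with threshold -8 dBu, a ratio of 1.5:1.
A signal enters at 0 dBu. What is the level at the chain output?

Stage 1: overshoot 18 dB → 18/9 = 2 dB → -16 dBu.
Stage 2: below threshold (-16 ≤ -8); passes unchanged; output -16 dBu.

-16 dBu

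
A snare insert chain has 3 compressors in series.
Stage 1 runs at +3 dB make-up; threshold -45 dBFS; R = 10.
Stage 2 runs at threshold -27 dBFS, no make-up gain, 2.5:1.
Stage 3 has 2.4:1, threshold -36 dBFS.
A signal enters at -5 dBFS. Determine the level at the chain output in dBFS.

-38 dBFS

Stage 1: 40 dB above -45 dBFS, reduced 10:1 to 4 dB above → -41 dBFS; +3 dB make-up → -38 dBFS.
Stage 2: below threshold (-38 ≤ -27); passes unchanged; output -38 dBFS.
Stage 3: below threshold (-38 ≤ -36); passes unchanged; output -38 dBFS.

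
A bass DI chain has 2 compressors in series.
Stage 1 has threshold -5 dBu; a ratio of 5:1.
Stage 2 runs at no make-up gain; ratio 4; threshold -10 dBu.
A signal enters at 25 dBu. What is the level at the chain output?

-7.25 dBu

Stage 1: 25 dBu is 30 dB over -5 dBu; at 5:1 that becomes 6 dB over, giving 1 dBu.
Stage 2: 1 dBu is 11 dB over -10 dBu; at 4:1 that becomes 2.75 dB over, giving -7.25 dBu.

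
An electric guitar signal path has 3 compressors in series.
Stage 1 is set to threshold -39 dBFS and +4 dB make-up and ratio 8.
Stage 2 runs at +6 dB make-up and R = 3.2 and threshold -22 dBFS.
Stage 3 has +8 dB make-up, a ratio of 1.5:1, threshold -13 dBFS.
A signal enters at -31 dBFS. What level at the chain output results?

Stage 1: -31 dBFS is 8 dB over -39 dBFS; at 8:1 that becomes 1 dB over, giving -38 dBFS; +4 dB make-up → -34 dBFS.
Stage 2: below threshold (-34 ≤ -22); passes unchanged; make-up brings it to -28 dBFS.
Stage 3: below threshold (-28 ≤ -13); passes unchanged; make-up brings it to -20 dBFS.

-20 dBFS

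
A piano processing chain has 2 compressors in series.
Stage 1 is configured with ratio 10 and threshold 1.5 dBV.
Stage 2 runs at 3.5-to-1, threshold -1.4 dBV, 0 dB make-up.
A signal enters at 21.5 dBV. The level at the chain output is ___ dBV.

Stage 1: 20 dB above 1.5 dBV, reduced 10:1 to 2 dB above → 3.5 dBV.
Stage 2: 3.5 dBV is 4.9 dB over -1.4 dBV; at 3.5:1 that becomes 1.4 dB over, giving 0 dBV.

0 dBV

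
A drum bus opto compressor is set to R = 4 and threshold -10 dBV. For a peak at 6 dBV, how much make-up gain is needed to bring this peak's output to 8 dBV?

Overshoot 16 dB → 16/4 = 4 dB after compression, so the compressed level is -10 + 4 = -6 dBV.
Make-up = target − compressed = 8 − (-6) = 14 dB.

14 dB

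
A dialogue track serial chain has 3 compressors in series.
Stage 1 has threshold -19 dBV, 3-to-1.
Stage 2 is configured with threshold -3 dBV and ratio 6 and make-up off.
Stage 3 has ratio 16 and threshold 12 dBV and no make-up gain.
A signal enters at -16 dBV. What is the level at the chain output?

-18 dBV

Stage 1: 3 dB above -19 dBV, reduced 3:1 to 1 dB above → -18 dBV.
Stage 2: -18 dBV is at or below the -3 dBV threshold — no compression; output -18 dBV.
Stage 3: -18 dBV ≤ 12 dBV, so stage 3 doesn't engage; output -18 dBV.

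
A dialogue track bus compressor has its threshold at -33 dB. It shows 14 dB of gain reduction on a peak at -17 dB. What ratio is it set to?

Input overshoot = -17 − (-33) = 16 dB.
Output overshoot = 16 − 14 = 2 dB.
Ratio = input overshoot / output overshoot = 16 / 2 = 8.

8:1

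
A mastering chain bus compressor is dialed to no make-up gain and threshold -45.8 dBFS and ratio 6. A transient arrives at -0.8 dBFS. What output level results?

The input is 45 dB above the -45.8 dBFS threshold.
The 45 dB excess becomes 7.5 dB after 6:1 reduction.
So the level is -45.8 + 7.5 = -38.3 dBFS.

-38.3 dBFS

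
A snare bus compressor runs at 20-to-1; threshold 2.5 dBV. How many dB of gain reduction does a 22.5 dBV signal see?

The signal is 20 dB above threshold.
A 20:1 ratio leaves 1 dB of that excess.
Gain reduction = 20 − 1 = 19 dB.

19 dB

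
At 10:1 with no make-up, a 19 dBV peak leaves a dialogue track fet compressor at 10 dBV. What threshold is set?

Input is 10 dB above T (since output overshoot × R = input overshoot: (10 − T)·10 = 19 − T gives T = 9 dBV).
Check: 9 + (19 − 9)/10 = 9 + 1 = 10 dBV. ✓

9 dBV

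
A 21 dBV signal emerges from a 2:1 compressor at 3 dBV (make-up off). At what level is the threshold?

Gain reduction = 21 − 3 = 18 dB; output overshoot = GR / (R − 1) = 18 / 1 = 18 dB.
Threshold = output − output overshoot = 3 − 18 = -15 dBV.

-15 dBV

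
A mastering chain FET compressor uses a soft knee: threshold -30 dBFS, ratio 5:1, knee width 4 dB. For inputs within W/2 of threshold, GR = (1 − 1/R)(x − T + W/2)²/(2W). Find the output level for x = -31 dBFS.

-31.1 dBFS

x − T + W/2 = -31 − (-30) + 2 = 1.
GR = (1 − 1/5) × 1² / 8 = 0.8 × 1 / 8 = 0.1 dB.
Output = -31 − 0.1 = -31.1 dBFS.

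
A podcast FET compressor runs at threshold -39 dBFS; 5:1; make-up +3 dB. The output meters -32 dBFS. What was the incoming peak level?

-19 dBFS

Before make-up, the level was -32 − 3 = -35 dBFS.
Post-compression overshoot = -35 − (-39) = 4 dB.
Before 5:1 compression the overshoot was 4 × 5 = 20 dB, so input = -39 + 20 = -19 dBFS.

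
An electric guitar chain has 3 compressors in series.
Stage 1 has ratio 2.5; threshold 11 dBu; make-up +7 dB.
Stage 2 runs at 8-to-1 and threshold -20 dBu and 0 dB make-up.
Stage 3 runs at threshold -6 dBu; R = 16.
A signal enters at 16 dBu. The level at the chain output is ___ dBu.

Stage 1: 16 dBu is 5 dB over 11 dBu; at 2.5:1 that becomes 2 dB over, giving 13 dBu; +7 dB make-up → 20 dBu.
Stage 2: 20 dBu is 40 dB over -20 dBu; at 8:1 that becomes 5 dB over, giving -15 dBu.
Stage 3: below threshold (-15 ≤ -6); passes unchanged; output -15 dBu.

-15 dBu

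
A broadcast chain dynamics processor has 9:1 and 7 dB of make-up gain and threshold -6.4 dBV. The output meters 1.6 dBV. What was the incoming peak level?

2.6 dBV

Before make-up, the level was 1.6 − 7 = -5.4 dBV.
The compressed level sits -5.4 − (-6.4) = 1 dB over threshold.
Before 9:1 compression the overshoot was 1 × 9 = 9 dB, so input = -6.4 + 9 = 2.6 dBV.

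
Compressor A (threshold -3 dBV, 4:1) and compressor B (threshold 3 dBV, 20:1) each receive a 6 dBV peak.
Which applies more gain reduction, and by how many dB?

A: overshoot 9 dB → output overshoot 2.25 dB → GR 6.75 dB.
B: overshoot 3 dB → output overshoot 0.15 dB → GR 2.85 dB.
A applies 3.9 dB more gain reduction.

A, by 3.9 dB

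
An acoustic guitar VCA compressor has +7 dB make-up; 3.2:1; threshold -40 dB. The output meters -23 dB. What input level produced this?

-8 dB

Before make-up, the level was -23 − 7 = -30 dB.
That's 10 dB above the -40 dB threshold.
Before 3.2:1 compression the overshoot was 10 × 3.2 = 32 dB, so input = -40 + 32 = -8 dB.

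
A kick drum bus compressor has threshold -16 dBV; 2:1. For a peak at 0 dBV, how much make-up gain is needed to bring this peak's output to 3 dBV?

11 dB

Without make-up, output = threshold + overshoot/2 = -16 + 8 = -8 dBV.
Gap to target: 11 dB.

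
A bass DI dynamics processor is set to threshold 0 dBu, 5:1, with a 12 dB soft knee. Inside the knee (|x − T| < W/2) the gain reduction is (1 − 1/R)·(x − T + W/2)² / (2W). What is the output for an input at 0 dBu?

x − T + W/2 = 0 − 0 + 6 = 6.
GR = (1 − 1/5) × 6² / 24 = 0.8 × 36 / 24 = 1.2 dB.
Output = 0 − 1.2 = -1.2 dBu.

-1.2 dBu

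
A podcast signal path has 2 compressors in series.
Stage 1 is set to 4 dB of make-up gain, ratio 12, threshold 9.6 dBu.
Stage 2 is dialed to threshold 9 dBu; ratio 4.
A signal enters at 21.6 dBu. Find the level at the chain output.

10.4 dBu

Stage 1: 21.6 dBu is 12 dB over 9.6 dBu; at 12:1 that becomes 1 dB over, giving 10.6 dBu; +4 dB make-up → 14.6 dBu.
Stage 2: 14.6 dBu is 5.6 dB over 9 dBu; at 4:1 that becomes 1.4 dB over, giving 10.4 dBu.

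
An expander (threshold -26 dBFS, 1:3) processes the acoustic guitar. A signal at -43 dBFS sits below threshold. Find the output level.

-77 dBFS

The input is 17 dB below the -26 dBFS threshold.
A 1:3 expander multiplies undershoot by 3: 17 × 3 = 51 dB below threshold.
Output = -26 − 51 = -77 dBFS.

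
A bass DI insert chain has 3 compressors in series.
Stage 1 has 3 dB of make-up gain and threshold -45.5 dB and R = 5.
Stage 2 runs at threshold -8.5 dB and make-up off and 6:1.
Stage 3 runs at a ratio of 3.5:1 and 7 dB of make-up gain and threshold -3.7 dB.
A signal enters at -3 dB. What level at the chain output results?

-27 dB

Stage 1: overshoot 42.5 dB → 42.5/5 = 8.5 dB → -37 dB; +3 dB make-up → -34 dB.
Stage 2: -34 dB ≤ -8.5 dB, so stage 2 doesn't engage; output -34 dB.
Stage 3: -34 dB is at or below the -3.7 dB threshold — no compression; make-up brings it to -27 dB.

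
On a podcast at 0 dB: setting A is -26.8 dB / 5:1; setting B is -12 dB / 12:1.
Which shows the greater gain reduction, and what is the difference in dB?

A: 26.8 dB over, compressed to 5.36 dB over, so 21.44 dB of GR.
B: 12 dB over, compressed to 1 dB over, so 11 dB of GR.
Difference: 10.44 dB in favour of A.

A, by 10.44 dB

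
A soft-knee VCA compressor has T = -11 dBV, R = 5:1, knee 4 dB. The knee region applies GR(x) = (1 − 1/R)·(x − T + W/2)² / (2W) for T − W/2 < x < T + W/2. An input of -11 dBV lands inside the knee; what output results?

x − T + W/2 = -11 − (-11) + 2 = 2.
GR = (1 − 1/5) × 2² / 8 = 0.8 × 4 / 8 = 0.4 dB.
Output = -11 − 0.4 = -11.4 dBV.

-11.4 dBV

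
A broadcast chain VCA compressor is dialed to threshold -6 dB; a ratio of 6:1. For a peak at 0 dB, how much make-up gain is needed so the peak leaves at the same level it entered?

5 dB

Overshoot 6 dB → 6/6 = 1 dB after compression, so the compressed level is -6 + 1 = -5 dB.
Make-up = target − compressed = 0 − (-5) = 5 dB.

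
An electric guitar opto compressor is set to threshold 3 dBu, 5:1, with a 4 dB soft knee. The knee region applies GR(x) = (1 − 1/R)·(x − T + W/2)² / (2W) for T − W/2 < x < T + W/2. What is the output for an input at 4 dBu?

x − T + W/2 = 4 − 3 + 2 = 3.
GR = (1 − 1/5) × 3² / 8 = 0.8 × 9 / 8 = 0.9 dB.
Output = 4 − 0.9 = 3.1 dBu.

3.1 dBu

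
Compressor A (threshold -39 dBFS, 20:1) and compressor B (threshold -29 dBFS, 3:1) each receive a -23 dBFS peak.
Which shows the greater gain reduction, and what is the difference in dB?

A: 16 dB over, compressed to 0.8 dB over, so 15.2 dB of GR.
B: 6 dB over, compressed to 2 dB over, so 4 dB of GR.
A applies 11.2 dB more gain reduction.

A, by 11.2 dB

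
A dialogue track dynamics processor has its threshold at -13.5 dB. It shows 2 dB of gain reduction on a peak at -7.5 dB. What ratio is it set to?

1.5:1

Input overshoot = -7.5 − (-13.5) = 6 dB.
Output overshoot = 6 − 2 = 4 dB.
Ratio = input overshoot / output overshoot = 6 / 4 = 1.5.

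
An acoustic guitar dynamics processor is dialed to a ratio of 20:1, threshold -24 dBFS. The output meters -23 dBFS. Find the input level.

Post-compression overshoot = -23 − (-24) = 1 dB.
Before 20:1 compression the overshoot was 1 × 20 = 20 dB, so input = -24 + 20 = -4 dBFS.

-4 dBFS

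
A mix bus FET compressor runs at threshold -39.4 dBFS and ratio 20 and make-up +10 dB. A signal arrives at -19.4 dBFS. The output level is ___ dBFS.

The input is 20 dB above the -39.4 dBFS threshold.
20:1 compression reduces that to 20/20 = 1 dB over.
That puts the output at -38.4 dBFS; make-up adds 10 dB, giving -28.4 dBFS.

-28.4 dBFS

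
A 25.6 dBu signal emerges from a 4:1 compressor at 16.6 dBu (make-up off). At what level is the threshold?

Let T be the threshold. Output overshoot = (input overshoot)/R, so 16.6 − T = (25.6 − T)/4.
4·(16.6 − T) = 25.6 − T → 3·T = 66.4 − 25.6 = 40.8.
T = 40.8/3 = 13.6 dBu.

13.6 dBu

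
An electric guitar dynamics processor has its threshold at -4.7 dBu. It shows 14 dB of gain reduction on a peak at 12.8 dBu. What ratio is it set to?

Input overshoot = 12.8 − (-4.7) = 17.5 dB.
Output overshoot = 17.5 − 14 = 3.5 dB.
Ratio = input overshoot / output overshoot = 17.5 / 3.5 = 5.

5:1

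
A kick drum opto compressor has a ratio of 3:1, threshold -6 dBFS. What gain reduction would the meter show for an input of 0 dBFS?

The signal is 6 dB above threshold.
A 3:1 ratio leaves 2 dB of that excess.
Gain reduction = 6 − 2 = 4 dB.

4 dB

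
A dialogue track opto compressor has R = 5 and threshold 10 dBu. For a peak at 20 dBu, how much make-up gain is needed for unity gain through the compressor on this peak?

The peak compresses to 10 + 10/5 = 12 dBu.
To reach 20 dBu requires 20 − 12 = 8 dB of make-up.

8 dB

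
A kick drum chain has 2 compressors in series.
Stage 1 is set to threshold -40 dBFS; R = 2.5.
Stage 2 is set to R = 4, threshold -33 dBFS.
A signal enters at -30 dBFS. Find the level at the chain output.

Stage 1: -30 dBFS is 10 dB over -40 dBFS; at 2.5:1 that becomes 4 dB over, giving -36 dBFS.
Stage 2: below threshold (-36 ≤ -33); passes unchanged; output -36 dBFS.

-36 dBFS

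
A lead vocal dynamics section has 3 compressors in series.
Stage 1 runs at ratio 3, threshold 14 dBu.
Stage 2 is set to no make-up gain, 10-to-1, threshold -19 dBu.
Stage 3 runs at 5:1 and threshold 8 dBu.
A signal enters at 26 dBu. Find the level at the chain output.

-15.3 dBu

Stage 1: 12 dB above 14 dBu, reduced 3:1 to 4 dB above → 18 dBu.
Stage 2: 37 dB above -19 dBu, reduced 10:1 to 3.7 dB above → -15.3 dBu.
Stage 3: -15.3 dBu is at or below the 8 dBu threshold — no compression; output -15.3 dBu.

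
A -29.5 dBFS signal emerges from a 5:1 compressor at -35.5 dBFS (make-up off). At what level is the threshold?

-37 dBFS

Input is 7.5 dB above T (since output overshoot × R = input overshoot: (-35.5 − T)·5 = -29.5 − T gives T = -37 dBFS).
Check: -37 + (-29.5 − (-37))/5 = -37 + 1.5 = -35.5 dBFS. ✓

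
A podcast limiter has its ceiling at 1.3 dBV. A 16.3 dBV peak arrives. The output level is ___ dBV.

1.3 dBV

A brickwall limiter is an ∞:1 compressor: any input above the ceiling is clamped to 1.3 dBV.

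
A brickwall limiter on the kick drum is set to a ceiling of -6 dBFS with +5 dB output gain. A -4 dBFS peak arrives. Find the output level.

-1 dBFS

At ∞:1, everything above -6 dBFS is held at the ceiling.
Output gain then adds 5 dB: -6 + 5 = -1 dBFS.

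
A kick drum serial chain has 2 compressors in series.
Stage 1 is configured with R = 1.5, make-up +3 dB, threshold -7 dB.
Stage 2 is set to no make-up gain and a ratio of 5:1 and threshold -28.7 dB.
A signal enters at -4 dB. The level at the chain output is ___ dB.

Stage 1: -4 dB is 3 dB over -7 dB; at 1.5:1 that becomes 2 dB over, giving -5 dB; +3 dB make-up → -2 dB.
Stage 2: overshoot 26.7 dB → 26.7/5 = 5.34 dB → -23.36 dB.

-23.36 dB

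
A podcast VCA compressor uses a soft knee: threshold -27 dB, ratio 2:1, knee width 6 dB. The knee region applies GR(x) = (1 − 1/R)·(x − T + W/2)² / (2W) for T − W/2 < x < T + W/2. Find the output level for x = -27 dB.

x − T + W/2 = -27 − (-27) + 3 = 3.
GR = (1 − 1/2) × 3² / 12 = 0.5 × 9 / 12 = 0.375 dB.
Output = -27 − 0.375 = -27.375 dB.

-27.375 dB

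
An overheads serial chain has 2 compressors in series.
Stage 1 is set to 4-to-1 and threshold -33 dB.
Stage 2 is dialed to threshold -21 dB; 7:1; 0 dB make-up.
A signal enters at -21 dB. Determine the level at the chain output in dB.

Stage 1: 12 dB above -33 dB, reduced 4:1 to 3 dB above → -30 dB.
Stage 2: -30 dB is at or below the -21 dB threshold — no compression; output -30 dB.

-30 dB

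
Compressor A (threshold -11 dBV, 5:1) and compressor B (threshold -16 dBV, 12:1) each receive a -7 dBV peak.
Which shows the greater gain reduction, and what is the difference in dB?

B, by 5.05 dB

A: overshoot 4 dB → output overshoot 0.8 dB → GR 3.2 dB.
B: overshoot 9 dB → output overshoot 0.75 dB → GR 8.25 dB.
B applies 5.05 dB more gain reduction.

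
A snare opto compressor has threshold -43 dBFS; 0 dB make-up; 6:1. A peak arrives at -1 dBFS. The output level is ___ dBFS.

Overshoot: -1 − (-43) = 42 dB.
6:1 compression reduces that to 42/6 = 7 dB over.
That puts the output at -36 dBFS.

-36 dBFS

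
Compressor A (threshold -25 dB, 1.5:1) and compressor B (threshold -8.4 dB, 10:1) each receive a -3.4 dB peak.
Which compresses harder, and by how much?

A: GR = 21.6 − 21.6/1.5 = 7.2 dB.
B: GR = 5 − 5/10 = 4.5 dB.
A applies 2.7 dB more gain reduction.

A, by 2.7 dB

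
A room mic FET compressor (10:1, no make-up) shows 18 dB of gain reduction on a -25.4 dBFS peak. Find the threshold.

Gain reduction = -25.4 − (-43.4) = 18 dB; output overshoot = GR / (R − 1) = 18 / 9 = 2 dB.
Threshold = output − output overshoot = -43.4 − 2 = -45.4 dBFS.

-45.4 dBFS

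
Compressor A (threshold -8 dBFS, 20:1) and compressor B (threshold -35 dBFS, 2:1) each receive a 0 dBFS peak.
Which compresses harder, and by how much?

B, by 9.9 dB

A: overshoot 8 dB → output overshoot 0.4 dB → GR 7.6 dB.
B: overshoot 35 dB → output overshoot 17.5 dB → GR 17.5 dB.
Difference: 9.9 dB in favour of B.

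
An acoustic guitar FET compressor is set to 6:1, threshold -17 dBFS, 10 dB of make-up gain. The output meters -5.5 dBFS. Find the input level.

-8 dBFS

Remove make-up: -5.5 − 10 = -15.5 dBFS.
Post-compression overshoot = -15.5 − (-17) = 1.5 dB.
Input overshoot = R × output overshoot = 9 dB → input = -17 + 9 = -8 dBFS.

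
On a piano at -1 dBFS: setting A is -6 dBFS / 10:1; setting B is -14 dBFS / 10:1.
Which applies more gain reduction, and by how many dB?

B, by 7.2 dB

A: 5 dB over, compressed to 0.5 dB over, so 4.5 dB of GR.
B: 13 dB over, compressed to 1.3 dB over, so 11.7 dB of GR.
B applies 7.2 dB more gain reduction.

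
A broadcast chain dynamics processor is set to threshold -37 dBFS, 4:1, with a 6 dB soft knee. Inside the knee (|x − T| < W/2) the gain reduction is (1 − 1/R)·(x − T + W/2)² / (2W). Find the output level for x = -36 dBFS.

-37 dBFS

x − T + W/2 = -36 − (-37) + 3 = 4.
GR = (1 − 1/4) × 4² / 12 = 0.75 × 16 / 12 = 1 dB.
Output = -36 − 1 = -37 dBFS.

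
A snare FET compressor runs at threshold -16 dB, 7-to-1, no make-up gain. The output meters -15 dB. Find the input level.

That's 1 dB above the -16 dB threshold.
Before 7:1 compression the overshoot was 1 × 7 = 7 dB, so input = -16 + 7 = -9 dB.

-9 dB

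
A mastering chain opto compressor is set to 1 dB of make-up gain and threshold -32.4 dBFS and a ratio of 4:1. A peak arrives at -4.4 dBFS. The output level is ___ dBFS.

-4.4 dBFS sits 28 dB over threshold.
4:1 compression reduces that to 28/4 = 7 dB over.
Output = -32.4 + 7 = -25.4 dBFS; make-up adds 1 dB, giving -24.4 dBFS.

-24.4 dBFS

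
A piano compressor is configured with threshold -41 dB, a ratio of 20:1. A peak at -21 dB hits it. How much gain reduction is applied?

The signal is 20 dB above threshold.
After 20:1 compression the overshoot becomes 20/20 = 1 dB.
Gain reduction = 20 − 1 = 19 dB.

19 dB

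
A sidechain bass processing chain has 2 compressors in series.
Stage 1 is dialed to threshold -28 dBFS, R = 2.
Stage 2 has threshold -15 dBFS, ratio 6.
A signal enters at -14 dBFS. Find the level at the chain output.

-21 dBFS

Stage 1: 14 dB above -28 dBFS, reduced 2:1 to 7 dB above → -21 dBFS.
Stage 2: below threshold (-21 ≤ -15); passes unchanged; output -21 dBFS.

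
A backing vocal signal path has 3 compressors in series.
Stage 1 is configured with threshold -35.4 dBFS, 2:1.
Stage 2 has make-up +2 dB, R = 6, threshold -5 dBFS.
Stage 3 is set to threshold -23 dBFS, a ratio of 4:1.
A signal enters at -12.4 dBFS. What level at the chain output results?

-22.725 dBFS

Stage 1: 23 dB above -35.4 dBFS, reduced 2:1 to 11.5 dB above → -23.9 dBFS.
Stage 2: -23.9 dBFS is at or below the -5 dBFS threshold — no compression; make-up brings it to -21.9 dBFS.
Stage 3: 1.1 dB above -23 dBFS, reduced 4:1 to 0.275 dB above → -22.725 dBFS.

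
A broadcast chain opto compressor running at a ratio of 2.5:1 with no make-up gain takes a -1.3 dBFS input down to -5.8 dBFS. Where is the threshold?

-8.8 dBFS

Gain reduction = -1.3 − (-5.8) = 4.5 dB; output overshoot = GR / (R − 1) = 4.5 / 1.5 = 3 dB.
Threshold = output − output overshoot = -5.8 − 3 = -8.8 dBFS.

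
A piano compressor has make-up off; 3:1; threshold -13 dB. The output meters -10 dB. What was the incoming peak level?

-4 dB

Post-compression overshoot = -10 − (-13) = 3 dB.
Before 3:1 compression the overshoot was 3 × 3 = 9 dB, so input = -13 + 9 = -4 dB.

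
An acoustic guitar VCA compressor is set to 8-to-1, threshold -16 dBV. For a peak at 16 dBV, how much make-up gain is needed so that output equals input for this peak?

Without make-up, output = threshold + overshoot/8 = -16 + 4 = -12 dBV.
Gap to target: 28 dB.

28 dB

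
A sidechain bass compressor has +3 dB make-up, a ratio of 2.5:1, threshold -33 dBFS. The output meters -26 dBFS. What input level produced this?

-23 dBFS

Stripping the +3 dB make-up gives -29 dBFS at the gain stage.
Post-compression overshoot = -29 − (-33) = 4 dB.
Undo the ratio: input overshoot = 4 × 2.5 = 10 dB, giving input = -23 dBFS.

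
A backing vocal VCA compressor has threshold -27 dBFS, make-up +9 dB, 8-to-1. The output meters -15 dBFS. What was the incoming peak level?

Before make-up, the level was -15 − 9 = -24 dBFS.
That's 3 dB above the -27 dBFS threshold.
Input overshoot = R × output overshoot = 24 dB → input = -27 + 24 = -3 dBFS.

-3 dBFS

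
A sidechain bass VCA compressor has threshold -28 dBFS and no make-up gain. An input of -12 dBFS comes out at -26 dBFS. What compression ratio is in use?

8:1

Input overshoot = -12 − (-28) = 16 dB; output overshoot = -26 − (-28) = 2 dB.
Ratio = 16 / 2 = 8.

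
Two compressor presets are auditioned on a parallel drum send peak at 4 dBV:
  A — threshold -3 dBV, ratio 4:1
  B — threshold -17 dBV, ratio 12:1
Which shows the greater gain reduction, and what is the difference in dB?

A: 7 dB over, compressed to 1.75 dB over, so 5.25 dB of GR.
B: 21 dB over, compressed to 1.75 dB over, so 19.25 dB of GR.
B applies 14 dB more gain reduction.

B, by 14 dB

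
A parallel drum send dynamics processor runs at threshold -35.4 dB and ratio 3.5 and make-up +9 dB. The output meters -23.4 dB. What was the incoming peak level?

-24.9 dB

Remove make-up: -23.4 − 9 = -32.4 dB.
The compressed level sits -32.4 − (-35.4) = 3 dB over threshold.
Before 3.5:1 compression the overshoot was 3 × 3.5 = 10.5 dB, so input = -35.4 + 10.5 = -24.9 dB.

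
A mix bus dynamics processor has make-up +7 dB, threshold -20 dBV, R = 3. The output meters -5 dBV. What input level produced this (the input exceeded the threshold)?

4 dBV

Before make-up, the level was -5 − 7 = -12 dBV.
The compressed level sits -12 − (-20) = 8 dB over threshold.
Input overshoot = R × output overshoot = 24 dB → input = -20 + 24 = 4 dBV.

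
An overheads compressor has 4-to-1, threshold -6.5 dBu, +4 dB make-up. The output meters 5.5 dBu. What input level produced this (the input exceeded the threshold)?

Remove make-up: 5.5 − 4 = 1.5 dBu.
That's 8 dB above the -6.5 dBu threshold.
Input overshoot = R × output overshoot = 32 dB → input = -6.5 + 32 = 25.5 dBu.

25.5 dBu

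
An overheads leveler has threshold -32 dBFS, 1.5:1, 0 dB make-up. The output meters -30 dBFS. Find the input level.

-29 dBFS

Post-compression overshoot = -30 − (-32) = 2 dB.
Before 1.5:1 compression the overshoot was 2 × 1.5 = 3 dB, so input = -32 + 3 = -29 dBFS.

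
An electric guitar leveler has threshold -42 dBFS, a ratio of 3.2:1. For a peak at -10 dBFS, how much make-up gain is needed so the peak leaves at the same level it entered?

Without make-up, output = threshold + overshoot/3.2 = -42 + 10 = -32 dBFS.
Gap to target: 22 dB.

22 dB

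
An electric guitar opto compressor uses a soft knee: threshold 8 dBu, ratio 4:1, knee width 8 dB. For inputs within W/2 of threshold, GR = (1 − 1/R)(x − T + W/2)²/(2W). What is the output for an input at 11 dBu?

8.703125 dBu

x − T + W/2 = 11 − 8 + 4 = 7.
GR = (1 − 1/4) × 7² / 16 = 0.75 × 49 / 16 = 2.296875 dB.
Output = 11 − 2.296875 = 8.703125 dBu.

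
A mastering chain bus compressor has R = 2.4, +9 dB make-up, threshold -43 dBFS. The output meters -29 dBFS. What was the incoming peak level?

Before make-up, the level was -29 − 9 = -38 dBFS.
That's 5 dB above the -43 dBFS threshold.
Input overshoot = R × output overshoot = 12 dB → input = -43 + 12 = -31 dBFS.

-31 dBFS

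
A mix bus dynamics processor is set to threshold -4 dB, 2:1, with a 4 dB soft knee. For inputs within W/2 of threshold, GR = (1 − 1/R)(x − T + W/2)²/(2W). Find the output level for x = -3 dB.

x − T + W/2 = -3 − (-4) + 2 = 3.
GR = (1 − 1/2) × 3² / 8 = 0.5 × 9 / 8 = 0.5625 dB.
Output = -3 − 0.5625 = -3.5625 dB.

-3.5625 dB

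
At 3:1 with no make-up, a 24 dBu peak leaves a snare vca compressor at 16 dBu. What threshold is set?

12 dBu

Gain reduction = 24 − 16 = 8 dB; output overshoot = GR / (R − 1) = 8 / 2 = 4 dB.
Threshold = output − output overshoot = 16 − 4 = 12 dBu.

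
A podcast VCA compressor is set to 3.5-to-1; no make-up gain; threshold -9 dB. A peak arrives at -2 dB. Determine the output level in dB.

Overshoot: -2 − (-9) = 7 dB.
The 7 dB excess becomes 2 dB after 3.5:1 reduction.
That puts the output at -7 dB.

-7 dB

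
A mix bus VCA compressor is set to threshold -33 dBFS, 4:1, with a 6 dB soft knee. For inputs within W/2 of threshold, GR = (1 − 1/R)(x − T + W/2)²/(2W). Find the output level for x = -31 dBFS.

x − T + W/2 = -31 − (-33) + 3 = 5.
GR = (1 − 1/4) × 5² / 12 = 0.75 × 25 / 12 = 1.5625 dB.
Output = -31 − 1.5625 = -32.5625 dBFS.

-32.5625 dBFS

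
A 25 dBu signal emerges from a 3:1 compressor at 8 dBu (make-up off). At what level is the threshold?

-0.5 dBu

Let T be the threshold. Output overshoot = (input overshoot)/R, so 8 − T = (25 − T)/3.
3·(8 − T) = 25 − T → 2·T = 24 − 25 = -1.
T = -1/2 = -0.5 dBu.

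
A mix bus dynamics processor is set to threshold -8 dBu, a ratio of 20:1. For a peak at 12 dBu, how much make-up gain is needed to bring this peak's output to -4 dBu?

The peak compresses to -8 + 20/20 = -7 dBu.
To reach -4 dBu requires -4 − (-7) = 3 dB of make-up.

3 dB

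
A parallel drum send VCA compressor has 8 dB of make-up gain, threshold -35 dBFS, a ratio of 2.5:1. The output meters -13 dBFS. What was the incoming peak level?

Remove make-up: -13 − 8 = -21 dBFS.
The compressed level sits -21 − (-35) = 14 dB over threshold.
Input overshoot = R × output overshoot = 35 dB → input = -35 + 35 = 0 dBFS.

0 dBFS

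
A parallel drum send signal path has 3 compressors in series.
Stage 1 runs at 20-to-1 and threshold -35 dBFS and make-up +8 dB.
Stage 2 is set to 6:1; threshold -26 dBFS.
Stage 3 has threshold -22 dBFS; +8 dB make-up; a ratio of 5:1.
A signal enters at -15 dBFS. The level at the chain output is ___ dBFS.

-18 dBFS

Stage 1: 20 dB above -35 dBFS, reduced 20:1 to 1 dB above → -34 dBFS; +8 dB make-up → -26 dBFS.
Stage 2: -26 dBFS ≤ -26 dBFS, so stage 2 doesn't engage; output -26 dBFS.
Stage 3: below threshold (-26 ≤ -22); passes unchanged; make-up brings it to -18 dBFS.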